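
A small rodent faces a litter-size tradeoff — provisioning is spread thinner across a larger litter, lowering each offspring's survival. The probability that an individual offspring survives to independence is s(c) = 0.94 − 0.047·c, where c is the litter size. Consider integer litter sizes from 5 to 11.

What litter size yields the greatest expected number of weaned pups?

Expected weaned pups = c × s(c):
  c=5: 5 × 0.705 = 3.525
  c=6: 6 × 0.658 = 3.948
  c=7: 7 × 0.611 = 4.277
  c=8: 8 × 0.564 = 4.512
  c=9: 9 × 0.517 = 4.653
  c=10: 10 × 0.470 = 4.700
  c=11: 11 × 0.423 = 4.653
Maximum at c = 10 (4.700 weaned pups).

10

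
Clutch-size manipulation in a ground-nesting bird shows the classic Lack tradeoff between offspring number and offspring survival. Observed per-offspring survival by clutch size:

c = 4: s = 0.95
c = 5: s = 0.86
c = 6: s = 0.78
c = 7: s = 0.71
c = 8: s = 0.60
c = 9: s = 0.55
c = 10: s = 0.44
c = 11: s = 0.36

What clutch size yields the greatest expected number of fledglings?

7

Expected fledglings = c × s(c):
  c=4: 4 × 0.95 = 3.800
  c=5: 5 × 0.86 = 4.300
  c=6: 6 × 0.78 = 4.680
  c=7: 7 × 0.71 = 4.970
  c=8: 8 × 0.60 = 4.800
  c=9: 9 × 0.55 = 4.950
  c=10: 10 × 0.44 = 4.400
  c=11: 11 × 0.36 = 3.960
Maximum at c = 7 (4.970 fledglings).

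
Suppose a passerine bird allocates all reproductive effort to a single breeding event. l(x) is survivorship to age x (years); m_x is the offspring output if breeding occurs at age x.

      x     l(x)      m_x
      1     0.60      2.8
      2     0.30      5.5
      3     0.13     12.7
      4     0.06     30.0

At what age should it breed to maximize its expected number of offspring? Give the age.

4

Expected offspring if breeding at age x = l(x) × m_x:
  age 1: 0.60 × 2.8 = 1.680
  age 2: 0.30 × 5.5 = 1.650
  age 3: 0.13 × 12.7 = 1.651
  age 4: 0.06 × 30.0 = 1.800
Maximum at age 4 (1.800).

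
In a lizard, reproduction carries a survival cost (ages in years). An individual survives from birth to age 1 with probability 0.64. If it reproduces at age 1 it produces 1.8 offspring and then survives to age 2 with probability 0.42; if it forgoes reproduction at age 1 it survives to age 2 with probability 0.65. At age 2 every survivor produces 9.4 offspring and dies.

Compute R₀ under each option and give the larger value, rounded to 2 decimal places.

3.91

breed at age 1: R₀ = 0.64 × (1.8 + 0.42 × 9.4) = 0.64 × 5.7480 = 3.6787
delay to age 2: R₀ = 0.64 × (0.65 × 9.4) = 0.64 × 6.1100 = 3.9104
Higher: delay to age 2 (3.9104).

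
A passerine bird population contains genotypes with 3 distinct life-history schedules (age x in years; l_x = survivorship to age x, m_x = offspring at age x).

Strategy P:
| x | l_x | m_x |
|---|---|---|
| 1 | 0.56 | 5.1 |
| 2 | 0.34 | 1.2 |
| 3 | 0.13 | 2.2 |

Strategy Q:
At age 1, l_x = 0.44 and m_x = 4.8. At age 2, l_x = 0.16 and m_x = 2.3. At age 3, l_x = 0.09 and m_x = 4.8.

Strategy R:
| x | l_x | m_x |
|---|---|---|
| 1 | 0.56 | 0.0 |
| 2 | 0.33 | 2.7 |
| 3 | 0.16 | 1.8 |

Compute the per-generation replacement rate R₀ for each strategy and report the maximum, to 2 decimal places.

Strategy P: R₀ = 0.56×5.1 + 0.34×1.2 + 0.13×2.2 = 3.5500
Strategy Q: R₀ = 0.44×4.8 + 0.16×2.3 + 0.09×4.8 = 2.9120
Strategy R: R₀ = 0.56×0.0 + 0.33×2.7 + 0.16×1.8 = 1.1790
Highest R₀: strategy P with 3.5500.

3.55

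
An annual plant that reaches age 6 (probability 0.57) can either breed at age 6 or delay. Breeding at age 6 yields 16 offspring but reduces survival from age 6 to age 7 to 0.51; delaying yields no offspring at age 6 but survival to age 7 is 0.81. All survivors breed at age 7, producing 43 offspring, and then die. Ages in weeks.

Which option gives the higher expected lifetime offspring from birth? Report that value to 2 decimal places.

21.62

breed at age 6: R₀ = 0.57 × (16 + 0.51 × 43) = 0.57 × 37.9300 = 21.6201
delay to age 7: R₀ = 0.57 × (0.81 × 43) = 0.57 × 34.8300 = 19.8531
Higher: breed at age 6 (21.6201).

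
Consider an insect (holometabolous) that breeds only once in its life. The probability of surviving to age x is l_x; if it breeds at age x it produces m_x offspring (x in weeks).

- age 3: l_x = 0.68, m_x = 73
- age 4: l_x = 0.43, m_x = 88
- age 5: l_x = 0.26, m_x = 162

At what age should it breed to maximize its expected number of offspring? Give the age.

3

Expected offspring if breeding at age x = l_x × m_x:
  age 3: 0.68 × 73 = 49.640
  age 4: 0.43 × 88 = 37.840
  age 5: 0.26 × 162 = 42.120
Maximum at age 3 (49.640).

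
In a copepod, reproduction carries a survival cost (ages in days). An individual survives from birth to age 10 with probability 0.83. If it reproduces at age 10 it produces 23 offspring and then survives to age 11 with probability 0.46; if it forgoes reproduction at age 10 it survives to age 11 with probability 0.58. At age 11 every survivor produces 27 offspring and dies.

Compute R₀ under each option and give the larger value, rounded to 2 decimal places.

29.40

breed at age 10: R₀ = 0.83 × (23 + 0.46 × 27) = 0.83 × 35.4200 = 29.3986
delay to age 11: R₀ = 0.83 × (0.58 × 27) = 0.83 × 15.6600 = 12.9978
Higher: breed at age 10 (29.3986).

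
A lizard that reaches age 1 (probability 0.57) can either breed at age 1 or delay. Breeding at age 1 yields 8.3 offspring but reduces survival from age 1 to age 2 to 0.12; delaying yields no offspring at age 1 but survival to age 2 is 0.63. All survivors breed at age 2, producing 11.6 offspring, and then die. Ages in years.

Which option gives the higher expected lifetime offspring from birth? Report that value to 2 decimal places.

5.52

breed at age 1: R₀ = 0.57 × (8.3 + 0.12 × 11.6) = 0.57 × 9.6920 = 5.5244
delay to age 2: R₀ = 0.57 × (0.63 × 11.6) = 0.57 × 7.3080 = 4.1656
Higher: breed at age 1 (5.5244).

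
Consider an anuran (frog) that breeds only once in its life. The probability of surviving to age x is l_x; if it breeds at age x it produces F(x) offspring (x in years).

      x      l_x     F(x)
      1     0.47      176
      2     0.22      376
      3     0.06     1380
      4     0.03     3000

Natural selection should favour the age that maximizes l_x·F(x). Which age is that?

4

Expected offspring if breeding at age x = l_x × F(x):
  age 1: 0.47 × 176 = 82.720
  age 2: 0.22 × 376 = 82.720
  age 3: 0.06 × 1380 = 82.800
  age 4: 0.03 × 3000 = 90.000
Maximum at age 4 (90.000).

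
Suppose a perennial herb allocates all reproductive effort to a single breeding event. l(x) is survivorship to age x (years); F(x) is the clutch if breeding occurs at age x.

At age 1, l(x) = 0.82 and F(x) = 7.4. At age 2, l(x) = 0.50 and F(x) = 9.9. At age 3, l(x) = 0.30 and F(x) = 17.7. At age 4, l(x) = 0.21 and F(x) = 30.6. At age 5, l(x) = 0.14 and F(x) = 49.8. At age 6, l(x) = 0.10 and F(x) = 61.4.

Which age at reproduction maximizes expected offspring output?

Expected offspring if breeding at age x = l(x) × F(x):
  age 1: 0.82 × 7.4 = 6.068
  age 2: 0.50 × 9.9 = 4.950
  age 3: 0.30 × 17.7 = 5.310
  age 4: 0.21 × 30.6 = 6.426
  age 5: 0.14 × 49.8 = 6.972
  age 6: 0.10 × 61.4 = 6.140
Maximum at age 5 (6.972).

5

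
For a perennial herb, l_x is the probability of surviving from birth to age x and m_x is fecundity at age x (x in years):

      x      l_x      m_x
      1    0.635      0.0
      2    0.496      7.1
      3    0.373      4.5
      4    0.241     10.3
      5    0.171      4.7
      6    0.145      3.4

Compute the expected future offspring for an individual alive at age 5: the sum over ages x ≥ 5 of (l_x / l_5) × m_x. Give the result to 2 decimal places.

7.58

l_5 = 0.171. Conditional survival from age 5 to x is l_x / l_5.
  x=5: (0.171/0.171) × 4.7 = 4.7000
  x=6: (0.145/0.171) × 3.4 = 2.8830
Sum = 4.7000 + 2.8830 = 7.5830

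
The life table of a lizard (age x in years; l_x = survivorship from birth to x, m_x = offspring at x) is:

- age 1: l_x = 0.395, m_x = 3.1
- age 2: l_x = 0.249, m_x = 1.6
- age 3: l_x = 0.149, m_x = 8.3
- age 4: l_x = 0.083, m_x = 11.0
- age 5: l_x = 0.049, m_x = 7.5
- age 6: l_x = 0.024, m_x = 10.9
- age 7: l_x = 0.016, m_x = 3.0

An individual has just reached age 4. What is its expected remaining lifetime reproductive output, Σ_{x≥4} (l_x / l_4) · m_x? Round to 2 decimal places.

19.16

l_4 = 0.083. Conditional survival from age 4 to x is l_x / l_4.
  x=4: (0.083/0.083) × 11.0 = 11.0000
  x=5: (0.049/0.083) × 7.5 = 4.4277
  x=6: (0.024/0.083) × 10.9 = 3.1518
  x=7: (0.016/0.083) × 3.0 = 0.5783
Sum = 11.0000 + 4.4277 + 3.1518 + 0.5783 = 19.1578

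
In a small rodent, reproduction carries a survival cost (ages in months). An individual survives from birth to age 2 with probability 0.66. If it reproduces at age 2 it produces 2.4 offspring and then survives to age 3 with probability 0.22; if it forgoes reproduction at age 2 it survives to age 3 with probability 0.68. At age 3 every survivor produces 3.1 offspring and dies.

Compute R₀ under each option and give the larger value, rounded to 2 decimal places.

breed at age 2: R₀ = 0.66 × (2.4 + 0.22 × 3.1) = 0.66 × 3.0820 = 2.0341
delay to age 3: R₀ = 0.66 × (0.68 × 3.1) = 0.66 × 2.1080 = 1.3913
Higher: breed at age 2 (2.0341).

2.03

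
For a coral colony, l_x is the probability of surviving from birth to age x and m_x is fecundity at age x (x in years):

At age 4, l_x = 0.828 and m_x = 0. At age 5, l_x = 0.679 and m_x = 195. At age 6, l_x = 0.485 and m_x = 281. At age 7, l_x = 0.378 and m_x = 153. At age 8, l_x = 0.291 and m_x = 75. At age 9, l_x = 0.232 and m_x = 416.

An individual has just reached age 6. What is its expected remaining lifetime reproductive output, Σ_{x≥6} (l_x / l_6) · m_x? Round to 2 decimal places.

644.24

l_6 = 0.485. Conditional survival from age 6 to x is l_x / l_6.
  x=6: (0.485/0.485) × 281 = 281.0000
  x=7: (0.378/0.485) × 153 = 119.2454
  x=8: (0.291/0.485) × 75 = 45.0000
  x=9: (0.232/0.485) × 416 = 198.9938
Sum = 281.0000 + 119.2454 + 45.0000 + 198.9938 = 644.2392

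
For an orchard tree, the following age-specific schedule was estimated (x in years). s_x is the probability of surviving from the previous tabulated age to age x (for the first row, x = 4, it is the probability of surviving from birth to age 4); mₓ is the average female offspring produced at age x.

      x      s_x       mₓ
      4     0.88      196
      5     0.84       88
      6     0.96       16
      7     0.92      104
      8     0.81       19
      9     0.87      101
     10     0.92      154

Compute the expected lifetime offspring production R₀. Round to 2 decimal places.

Survivorship from birth: l_x = s_4·s_5·…·s_x.
  l_4 = 0.88000
  l_5 = 0.73920
  l_6 = 0.70963
  l_7 = 0.65286
  l_8 = 0.52882
  l_9 = 0.46007
  l_10 = 0.42327
R₀ = Σ l_x mₓ:
  age 4: 0.88000 × 196 = 172.4800
  age 5: 0.73920 × 88 = 65.0496
  age 6: 0.70963 × 16 = 11.3541
  age 7: 0.65286 × 104 = 67.8974
  age 8: 0.52882 × 19 = 10.0476
  age 9: 0.46007 × 101 = 46.4671
  age 10: 0.42327 × 154 = 65.1836
R₀ = 172.4800 + 65.0496 + 11.3541 + 67.8974 + 10.0476 + 46.4671 + 65.1836 = 438.4793

438.48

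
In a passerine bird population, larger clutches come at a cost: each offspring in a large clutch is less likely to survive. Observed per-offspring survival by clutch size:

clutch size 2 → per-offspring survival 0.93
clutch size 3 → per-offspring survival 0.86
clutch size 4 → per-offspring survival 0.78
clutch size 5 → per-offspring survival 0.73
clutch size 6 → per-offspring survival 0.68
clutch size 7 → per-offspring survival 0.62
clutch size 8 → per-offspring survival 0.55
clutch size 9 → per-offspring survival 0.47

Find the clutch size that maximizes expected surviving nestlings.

8

Expected surviving nestlings = c × s(c):
  c=2: 2 × 0.93 = 1.860
  c=3: 3 × 0.86 = 2.580
  c=4: 4 × 0.78 = 3.120
  c=5: 5 × 0.73 = 3.650
  c=6: 6 × 0.68 = 4.080
  c=7: 7 × 0.62 = 4.340
  c=8: 8 × 0.55 = 4.400
  c=9: 9 × 0.47 = 4.230
Maximum at c = 8 (4.400 surviving nestlings).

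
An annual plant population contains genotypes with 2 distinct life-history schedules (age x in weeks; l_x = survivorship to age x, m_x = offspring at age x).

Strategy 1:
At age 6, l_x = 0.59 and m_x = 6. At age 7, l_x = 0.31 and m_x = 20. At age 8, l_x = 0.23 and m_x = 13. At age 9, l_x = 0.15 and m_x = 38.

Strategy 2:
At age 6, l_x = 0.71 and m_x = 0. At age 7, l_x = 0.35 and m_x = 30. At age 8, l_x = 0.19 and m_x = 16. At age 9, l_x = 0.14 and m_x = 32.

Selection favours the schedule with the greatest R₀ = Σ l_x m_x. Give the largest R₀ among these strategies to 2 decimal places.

18.43

Strategy 1: R₀ = 0.59×6 + 0.31×20 + 0.23×13 + 0.15×38 = 18.4300
Strategy 2: R₀ = 0.71×0 + 0.35×30 + 0.19×16 + 0.14×32 = 18.0200
Highest R₀: strategy 1 with 18.4300.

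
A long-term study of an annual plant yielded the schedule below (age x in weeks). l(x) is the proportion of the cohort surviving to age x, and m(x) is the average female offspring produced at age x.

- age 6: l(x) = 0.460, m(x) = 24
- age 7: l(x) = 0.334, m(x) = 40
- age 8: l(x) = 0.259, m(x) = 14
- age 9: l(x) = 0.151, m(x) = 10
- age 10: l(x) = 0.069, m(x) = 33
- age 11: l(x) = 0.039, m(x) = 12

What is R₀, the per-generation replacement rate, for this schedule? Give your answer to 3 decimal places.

32.281

R₀ = Σ l(x) m(x):
  age 6: 0.460 × 24 = 11.0400
  age 7: 0.334 × 40 = 13.3600
  age 8: 0.259 × 14 = 3.6260
  age 9: 0.151 × 10 = 1.5100
  age 10: 0.069 × 33 = 2.2770
  age 11: 0.039 × 12 = 0.4680
R₀ = 11.0400 + 13.3600 + 3.6260 + 1.5100 + 2.2770 + 0.4680 = 32.2810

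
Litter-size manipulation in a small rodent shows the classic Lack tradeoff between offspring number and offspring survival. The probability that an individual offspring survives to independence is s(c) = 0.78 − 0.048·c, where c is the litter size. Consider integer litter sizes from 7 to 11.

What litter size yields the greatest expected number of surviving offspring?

Expected surviving offspring = c × s(c):
  c=7: 7 × 0.444 = 3.108
  c=8: 8 × 0.396 = 3.168
  c=9: 9 × 0.348 = 3.132
  c=10: 10 × 0.300 = 3.000
  c=11: 11 × 0.252 = 2.772
Maximum at c = 8 (3.168 surviving offspring).

8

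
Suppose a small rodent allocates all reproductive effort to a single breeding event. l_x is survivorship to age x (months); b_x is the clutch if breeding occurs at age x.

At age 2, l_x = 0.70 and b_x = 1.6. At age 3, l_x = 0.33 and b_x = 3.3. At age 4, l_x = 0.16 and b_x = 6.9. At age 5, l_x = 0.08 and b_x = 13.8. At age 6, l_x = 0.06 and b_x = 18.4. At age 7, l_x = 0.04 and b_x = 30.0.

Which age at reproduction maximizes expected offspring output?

Expected offspring if breeding at age x = l_x × b_x:
  age 2: 0.70 × 1.6 = 1.120
  age 3: 0.33 × 3.3 = 1.089
  age 4: 0.16 × 6.9 = 1.104
  age 5: 0.08 × 13.8 = 1.104
  age 6: 0.06 × 18.4 = 1.104
  age 7: 0.04 × 30.0 = 1.200
Maximum at age 7 (1.200).

7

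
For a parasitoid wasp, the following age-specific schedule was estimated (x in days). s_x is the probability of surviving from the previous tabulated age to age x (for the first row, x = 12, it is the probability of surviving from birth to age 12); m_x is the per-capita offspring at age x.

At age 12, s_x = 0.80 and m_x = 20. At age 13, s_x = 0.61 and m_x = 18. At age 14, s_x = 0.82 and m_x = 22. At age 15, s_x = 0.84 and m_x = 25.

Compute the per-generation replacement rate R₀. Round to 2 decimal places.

41.99

Survivorship from birth: l_x = s_12·s_13·…·s_x.
  l_12 = 0.80000
  l_13 = 0.48800
  l_14 = 0.40016
  l_15 = 0.33613
R₀ = Σ l_x m_x:
  age 12: 0.80000 × 20 = 16.0000
  age 13: 0.48800 × 18 = 8.7840
  age 14: 0.40016 × 22 = 8.8035
  age 15: 0.33613 × 25 = 8.4032
R₀ = 16.0000 + 8.7840 + 8.8035 + 8.4032 = 41.9908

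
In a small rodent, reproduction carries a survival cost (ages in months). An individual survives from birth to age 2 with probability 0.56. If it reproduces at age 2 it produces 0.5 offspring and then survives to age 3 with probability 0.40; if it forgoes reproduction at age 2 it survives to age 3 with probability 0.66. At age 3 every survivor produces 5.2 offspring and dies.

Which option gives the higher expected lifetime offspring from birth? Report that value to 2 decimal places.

breed at age 2: R₀ = 0.56 × (0.5 + 0.40 × 5.2) = 0.56 × 2.5800 = 1.4448
delay to age 3: R₀ = 0.56 × (0.66 × 5.2) = 0.56 × 3.4320 = 1.9219
Higher: delay to age 3 (1.9219).

1.92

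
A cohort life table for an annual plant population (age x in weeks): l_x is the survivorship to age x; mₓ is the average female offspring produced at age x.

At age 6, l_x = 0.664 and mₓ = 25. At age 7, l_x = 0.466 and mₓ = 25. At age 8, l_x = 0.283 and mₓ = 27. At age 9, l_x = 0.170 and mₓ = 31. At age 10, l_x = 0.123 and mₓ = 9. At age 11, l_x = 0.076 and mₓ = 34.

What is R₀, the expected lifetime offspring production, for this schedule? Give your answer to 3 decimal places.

R₀ = Σ l_x mₓ:
  age 6: 0.664 × 25 = 16.6000
  age 7: 0.466 × 25 = 11.6500
  age 8: 0.283 × 27 = 7.6410
  age 9: 0.170 × 31 = 5.2700
  age 10: 0.123 × 9 = 1.1070
  age 11: 0.076 × 34 = 2.5840
R₀ = 16.6000 + 11.6500 + 7.6410 + 5.2700 + 1.1070 + 2.5840 = 44.8520

44.852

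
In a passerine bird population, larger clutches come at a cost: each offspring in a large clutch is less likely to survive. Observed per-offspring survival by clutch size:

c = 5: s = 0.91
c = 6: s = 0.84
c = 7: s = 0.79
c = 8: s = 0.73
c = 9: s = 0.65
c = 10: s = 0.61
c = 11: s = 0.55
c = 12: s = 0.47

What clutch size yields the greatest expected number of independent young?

Expected independent young = c × s(c):
  c=5: 5 × 0.91 = 4.550
  c=6: 6 × 0.84 = 5.040
  c=7: 7 × 0.79 = 5.530
  c=8: 8 × 0.73 = 5.840
  c=9: 9 × 0.65 = 5.850
  c=10: 10 × 0.61 = 6.100
  c=11: 11 × 0.55 = 6.050
  c=12: 12 × 0.47 = 5.640
Maximum at c = 10 (6.100 independent young).

10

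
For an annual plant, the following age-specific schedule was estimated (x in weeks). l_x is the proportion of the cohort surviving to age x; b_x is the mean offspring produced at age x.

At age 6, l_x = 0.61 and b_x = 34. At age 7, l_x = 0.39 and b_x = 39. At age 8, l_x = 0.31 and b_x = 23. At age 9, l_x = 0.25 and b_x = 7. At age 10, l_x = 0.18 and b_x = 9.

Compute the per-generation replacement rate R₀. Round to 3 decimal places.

R₀ = Σ l_x b_x:
  age 6: 0.61 × 34 = 20.7400
  age 7: 0.39 × 39 = 15.2100
  age 8: 0.31 × 23 = 7.1300
  age 9: 0.25 × 7 = 1.7500
  age 10: 0.18 × 9 = 1.6200
R₀ = 20.7400 + 15.2100 + 7.1300 + 1.7500 + 1.6200 = 46.4500

46.450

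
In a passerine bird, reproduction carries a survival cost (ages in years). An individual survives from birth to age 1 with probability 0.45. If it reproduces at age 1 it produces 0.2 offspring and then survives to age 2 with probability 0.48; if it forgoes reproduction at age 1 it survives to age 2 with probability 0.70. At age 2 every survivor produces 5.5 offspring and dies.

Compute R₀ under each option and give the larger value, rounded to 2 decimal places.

1.73

breed at age 1: R₀ = 0.45 × (0.2 + 0.48 × 5.5) = 0.45 × 2.8400 = 1.2780
delay to age 2: R₀ = 0.45 × (0.70 × 5.5) = 0.45 × 3.8500 = 1.7325
Higher: delay to age 2 (1.7325).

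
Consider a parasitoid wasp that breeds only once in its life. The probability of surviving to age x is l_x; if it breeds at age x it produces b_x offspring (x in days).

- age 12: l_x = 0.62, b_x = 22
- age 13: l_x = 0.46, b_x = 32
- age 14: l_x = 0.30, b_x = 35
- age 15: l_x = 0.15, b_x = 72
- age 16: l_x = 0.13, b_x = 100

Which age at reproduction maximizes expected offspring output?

Expected offspring if breeding at age x = l_x × b_x:
  age 12: 0.62 × 22 = 13.640
  age 13: 0.46 × 32 = 14.720
  age 14: 0.30 × 35 = 10.500
  age 15: 0.15 × 72 = 10.800
  age 16: 0.13 × 100 = 13.000
Maximum at age 13 (14.720).

13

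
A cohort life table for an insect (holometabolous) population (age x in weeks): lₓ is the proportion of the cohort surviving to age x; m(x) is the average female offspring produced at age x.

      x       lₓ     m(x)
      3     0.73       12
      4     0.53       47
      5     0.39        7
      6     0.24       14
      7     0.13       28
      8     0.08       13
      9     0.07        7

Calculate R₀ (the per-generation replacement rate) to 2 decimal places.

R₀ = Σ lₓ m(x):
  age 3: 0.73 × 12 = 8.7600
  age 4: 0.53 × 47 = 24.9100
  age 5: 0.39 × 7 = 2.7300
  age 6: 0.24 × 14 = 3.3600
  age 7: 0.13 × 28 = 3.6400
  age 8: 0.08 × 13 = 1.0400
  age 9: 0.07 × 7 = 0.4900
R₀ = 8.7600 + 24.9100 + 2.7300 + 3.3600 + 3.6400 + 1.0400 + 0.4900 = 44.9300

44.93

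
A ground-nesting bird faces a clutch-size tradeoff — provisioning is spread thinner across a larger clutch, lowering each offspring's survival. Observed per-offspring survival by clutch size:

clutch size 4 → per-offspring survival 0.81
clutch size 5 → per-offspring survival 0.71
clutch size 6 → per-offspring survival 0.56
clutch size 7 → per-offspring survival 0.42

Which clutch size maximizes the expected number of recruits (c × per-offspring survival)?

5

Expected recruits = c × s(c):
  c=4: 4 × 0.81 = 3.240
  c=5: 5 × 0.71 = 3.550
  c=6: 6 × 0.56 = 3.360
  c=7: 7 × 0.42 = 2.940
Maximum at c = 5 (3.550 recruits).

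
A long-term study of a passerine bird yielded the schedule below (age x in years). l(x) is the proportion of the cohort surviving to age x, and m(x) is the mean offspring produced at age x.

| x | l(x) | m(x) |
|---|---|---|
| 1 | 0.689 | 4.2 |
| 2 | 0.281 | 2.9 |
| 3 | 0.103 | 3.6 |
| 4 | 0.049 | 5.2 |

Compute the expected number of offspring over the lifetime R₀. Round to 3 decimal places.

R₀ = Σ l(x) m(x):
  age 1: 0.689 × 4.2 = 2.8938
  age 2: 0.281 × 2.9 = 0.8149
  age 3: 0.103 × 3.6 = 0.3708
  age 4: 0.049 × 5.2 = 0.2548
R₀ = 2.8938 + 0.8149 + 0.3708 + 0.2548 = 4.3343

4.334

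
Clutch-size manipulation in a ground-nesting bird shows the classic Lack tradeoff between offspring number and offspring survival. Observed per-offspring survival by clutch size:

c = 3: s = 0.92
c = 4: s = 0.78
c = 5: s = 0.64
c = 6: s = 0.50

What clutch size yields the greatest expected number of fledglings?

5

Expected fledglings = c × s(c):
  c=3: 3 × 0.92 = 2.760
  c=4: 4 × 0.78 = 3.120
  c=5: 5 × 0.64 = 3.200
  c=6: 6 × 0.50 = 3.000
Maximum at c = 5 (3.200 fledglings).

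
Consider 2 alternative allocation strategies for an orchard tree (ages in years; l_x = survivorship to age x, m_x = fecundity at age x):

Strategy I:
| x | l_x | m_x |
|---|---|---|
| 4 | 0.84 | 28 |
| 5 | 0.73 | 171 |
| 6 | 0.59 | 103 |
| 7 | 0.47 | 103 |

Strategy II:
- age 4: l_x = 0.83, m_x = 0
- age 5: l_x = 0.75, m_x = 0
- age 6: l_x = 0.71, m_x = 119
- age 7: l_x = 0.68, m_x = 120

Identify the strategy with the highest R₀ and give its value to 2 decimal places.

257.53

Strategy I: R₀ = 0.84×28 + 0.73×171 + 0.59×103 + 0.47×103 = 257.5300
Strategy II: R₀ = 0.83×0 + 0.75×0 + 0.71×119 + 0.68×120 = 166.0900
Highest R₀: strategy I with 257.5300.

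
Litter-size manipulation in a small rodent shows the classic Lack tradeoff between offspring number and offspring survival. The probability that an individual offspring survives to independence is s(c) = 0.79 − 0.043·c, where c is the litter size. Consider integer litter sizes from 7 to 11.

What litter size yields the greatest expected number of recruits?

9

Expected recruits = c × s(c):
  c=7: 7 × 0.489 = 3.423
  c=8: 8 × 0.446 = 3.568
  c=9: 9 × 0.403 = 3.627
  c=10: 10 × 0.360 = 3.600
  c=11: 11 × 0.317 = 3.487
Maximum at c = 9 (3.627 recruits).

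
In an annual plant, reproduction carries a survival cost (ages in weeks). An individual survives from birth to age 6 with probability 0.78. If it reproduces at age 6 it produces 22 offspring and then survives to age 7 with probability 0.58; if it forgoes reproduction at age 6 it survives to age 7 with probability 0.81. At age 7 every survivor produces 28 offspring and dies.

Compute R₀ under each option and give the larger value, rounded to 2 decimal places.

29.83

breed at age 6: R₀ = 0.78 × (22 + 0.58 × 28) = 0.78 × 38.2400 = 29.8272
delay to age 7: R₀ = 0.78 × (0.81 × 28) = 0.78 × 22.6800 = 17.6904
Higher: breed at age 6 (29.8272).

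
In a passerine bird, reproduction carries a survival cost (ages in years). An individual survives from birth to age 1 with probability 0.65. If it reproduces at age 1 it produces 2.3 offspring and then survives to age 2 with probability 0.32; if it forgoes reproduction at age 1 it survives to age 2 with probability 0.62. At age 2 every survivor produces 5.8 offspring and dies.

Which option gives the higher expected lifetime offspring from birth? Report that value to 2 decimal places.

2.70

breed at age 1: R₀ = 0.65 × (2.3 + 0.32 × 5.8) = 0.65 × 4.1560 = 2.7014
delay to age 2: R₀ = 0.65 × (0.62 × 5.8) = 0.65 × 3.5960 = 2.3374
Higher: breed at age 1 (2.7014).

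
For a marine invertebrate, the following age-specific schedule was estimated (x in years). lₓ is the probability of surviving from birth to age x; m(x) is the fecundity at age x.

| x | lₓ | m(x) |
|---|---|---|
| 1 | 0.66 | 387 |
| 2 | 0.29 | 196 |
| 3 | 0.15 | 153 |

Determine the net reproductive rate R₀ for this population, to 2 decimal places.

335.21

R₀ = Σ lₓ m(x):
  age 1: 0.66 × 387 = 255.4200
  age 2: 0.29 × 196 = 56.8400
  age 3: 0.15 × 153 = 22.9500
R₀ = 255.4200 + 56.8400 + 22.9500 = 335.2100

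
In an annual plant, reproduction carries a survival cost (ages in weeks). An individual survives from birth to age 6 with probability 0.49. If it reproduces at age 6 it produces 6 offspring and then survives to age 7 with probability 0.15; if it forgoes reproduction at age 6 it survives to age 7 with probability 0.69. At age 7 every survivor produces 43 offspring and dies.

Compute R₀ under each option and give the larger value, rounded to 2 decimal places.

breed at age 6: R₀ = 0.49 × (6 + 0.15 × 43) = 0.49 × 12.4500 = 6.1005
delay to age 7: R₀ = 0.49 × (0.69 × 43) = 0.49 × 29.6700 = 14.5383
Higher: delay to age 7 (14.5383).

14.54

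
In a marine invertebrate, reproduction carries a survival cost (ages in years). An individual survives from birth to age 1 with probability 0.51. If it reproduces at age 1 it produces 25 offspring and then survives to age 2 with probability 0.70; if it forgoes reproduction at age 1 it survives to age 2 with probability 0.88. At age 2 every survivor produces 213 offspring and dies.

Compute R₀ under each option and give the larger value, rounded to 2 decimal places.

breed at age 1: R₀ = 0.51 × (25 + 0.70 × 213) = 0.51 × 174.1000 = 88.7910
delay to age 2: R₀ = 0.51 × (0.88 × 213) = 0.51 × 187.4400 = 95.5944
Higher: delay to age 2 (95.5944).

95.59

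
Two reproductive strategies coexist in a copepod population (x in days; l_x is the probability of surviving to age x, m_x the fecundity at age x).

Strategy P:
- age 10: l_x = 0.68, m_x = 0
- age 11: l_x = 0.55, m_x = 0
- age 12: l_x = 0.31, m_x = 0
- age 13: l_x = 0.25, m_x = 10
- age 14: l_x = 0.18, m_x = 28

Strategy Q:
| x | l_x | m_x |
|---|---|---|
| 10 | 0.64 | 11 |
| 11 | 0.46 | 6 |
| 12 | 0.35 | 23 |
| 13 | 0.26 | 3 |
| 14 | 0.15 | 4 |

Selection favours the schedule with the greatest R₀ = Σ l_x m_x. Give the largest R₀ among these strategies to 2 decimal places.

Strategy P: R₀ = 0.68×0 + 0.55×0 + 0.31×0 + 0.25×10 + 0.18×28 = 7.5400
Strategy Q: R₀ = 0.64×11 + 0.46×6 + 0.35×23 + 0.26×3 + 0.15×4 = 19.2300
Highest R₀: strategy Q with 19.2300.

19.23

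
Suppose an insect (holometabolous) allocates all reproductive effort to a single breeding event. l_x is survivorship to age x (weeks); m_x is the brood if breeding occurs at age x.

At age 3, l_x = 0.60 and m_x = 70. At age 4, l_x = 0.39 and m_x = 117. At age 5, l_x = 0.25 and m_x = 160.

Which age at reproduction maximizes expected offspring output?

Expected offspring if breeding at age x = l_x × m_x:
  age 3: 0.60 × 70 = 42.000
  age 4: 0.39 × 117 = 45.630
  age 5: 0.25 × 160 = 40.000
Maximum at age 4 (45.630).

4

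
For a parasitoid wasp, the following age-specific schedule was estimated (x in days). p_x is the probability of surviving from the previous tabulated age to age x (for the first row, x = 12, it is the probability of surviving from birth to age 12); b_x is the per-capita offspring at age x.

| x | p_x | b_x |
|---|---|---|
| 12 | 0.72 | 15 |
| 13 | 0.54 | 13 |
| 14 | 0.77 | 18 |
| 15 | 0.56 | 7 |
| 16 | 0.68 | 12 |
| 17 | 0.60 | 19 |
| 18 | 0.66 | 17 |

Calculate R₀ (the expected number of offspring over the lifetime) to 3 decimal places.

25.852

Survivorship from birth: l_x = p_12·p_13·…·p_x.
  l_12 = 0.72000
  l_13 = 0.38880
  l_14 = 0.29938
  l_15 = 0.16765
  l_16 = 0.11400
  l_17 = 0.06840
  l_18 = 0.04514
R₀ = Σ l_x b_x:
  age 12: 0.72000 × 15 = 10.8000
  age 13: 0.38880 × 13 = 5.0544
  age 14: 0.29938 × 18 = 5.3888
  age 15: 0.16765 × 7 = 1.1735
  age 16: 0.11400 × 12 = 1.3680
  age 17: 0.06840 × 19 = 1.2996
  age 18: 0.04514 × 17 = 0.7674
R₀ = 10.8000 + 5.0544 + 5.3888 + 1.1735 + 1.3680 + 1.2996 + 0.7674 = 25.8518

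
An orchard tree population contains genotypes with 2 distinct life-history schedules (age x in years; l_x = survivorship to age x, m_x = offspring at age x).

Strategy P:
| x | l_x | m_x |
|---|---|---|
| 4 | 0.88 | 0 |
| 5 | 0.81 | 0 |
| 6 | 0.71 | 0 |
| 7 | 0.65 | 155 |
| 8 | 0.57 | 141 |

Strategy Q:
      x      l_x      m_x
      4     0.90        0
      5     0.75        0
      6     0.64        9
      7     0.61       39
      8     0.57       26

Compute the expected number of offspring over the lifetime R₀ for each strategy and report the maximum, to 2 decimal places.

Strategy P: R₀ = 0.88×0 + 0.81×0 + 0.71×0 + 0.65×155 + 0.57×141 = 181.1200
Strategy Q: R₀ = 0.90×0 + 0.75×0 + 0.64×9 + 0.61×39 + 0.57×26 = 44.3700
Highest R₀: strategy P with 181.1200.

181.12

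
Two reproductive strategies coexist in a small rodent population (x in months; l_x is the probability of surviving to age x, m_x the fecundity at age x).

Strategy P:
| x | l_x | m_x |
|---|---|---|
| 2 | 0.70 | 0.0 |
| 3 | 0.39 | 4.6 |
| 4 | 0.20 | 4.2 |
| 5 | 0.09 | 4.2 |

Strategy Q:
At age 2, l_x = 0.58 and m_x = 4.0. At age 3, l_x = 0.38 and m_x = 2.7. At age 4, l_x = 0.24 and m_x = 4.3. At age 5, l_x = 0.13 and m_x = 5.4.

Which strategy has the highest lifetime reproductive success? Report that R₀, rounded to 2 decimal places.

Strategy P: R₀ = 0.70×0.0 + 0.39×4.6 + 0.20×4.2 + 0.09×4.2 = 3.0120
Strategy Q: R₀ = 0.58×4.0 + 0.38×2.7 + 0.24×4.3 + 0.13×5.4 = 5.0800
Highest R₀: strategy Q with 5.0800.

5.08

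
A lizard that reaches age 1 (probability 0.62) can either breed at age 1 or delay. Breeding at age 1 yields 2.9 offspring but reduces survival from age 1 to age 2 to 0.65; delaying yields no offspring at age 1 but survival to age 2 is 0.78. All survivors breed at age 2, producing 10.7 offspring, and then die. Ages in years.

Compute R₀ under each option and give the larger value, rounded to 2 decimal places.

breed at age 1: R₀ = 0.62 × (2.9 + 0.65 × 10.7) = 0.62 × 9.8550 = 6.1101
delay to age 2: R₀ = 0.62 × (0.78 × 10.7) = 0.62 × 8.3460 = 5.1745
Higher: breed at age 1 (6.1101).

6.11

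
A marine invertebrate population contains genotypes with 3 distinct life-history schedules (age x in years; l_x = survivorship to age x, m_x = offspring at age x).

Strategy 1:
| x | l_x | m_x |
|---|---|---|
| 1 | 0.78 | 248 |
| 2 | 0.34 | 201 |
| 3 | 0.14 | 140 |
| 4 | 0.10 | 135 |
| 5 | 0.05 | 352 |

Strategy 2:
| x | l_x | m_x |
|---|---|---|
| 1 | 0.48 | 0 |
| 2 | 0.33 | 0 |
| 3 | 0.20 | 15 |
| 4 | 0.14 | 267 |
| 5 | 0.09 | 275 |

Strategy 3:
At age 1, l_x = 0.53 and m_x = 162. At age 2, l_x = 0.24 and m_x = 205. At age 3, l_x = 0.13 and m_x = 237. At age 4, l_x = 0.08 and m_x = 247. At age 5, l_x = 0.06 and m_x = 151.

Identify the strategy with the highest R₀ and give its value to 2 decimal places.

312.48

Strategy 1: R₀ = 0.78×248 + 0.34×201 + 0.14×140 + 0.10×135 + 0.05×352 = 312.4800
Strategy 2: R₀ = 0.48×0 + 0.33×0 + 0.20×15 + 0.14×267 + 0.09×275 = 65.1300
Strategy 3: R₀ = 0.53×162 + 0.24×205 + 0.13×237 + 0.08×247 + 0.06×151 = 194.6900
Highest R₀: strategy 1 with 312.4800.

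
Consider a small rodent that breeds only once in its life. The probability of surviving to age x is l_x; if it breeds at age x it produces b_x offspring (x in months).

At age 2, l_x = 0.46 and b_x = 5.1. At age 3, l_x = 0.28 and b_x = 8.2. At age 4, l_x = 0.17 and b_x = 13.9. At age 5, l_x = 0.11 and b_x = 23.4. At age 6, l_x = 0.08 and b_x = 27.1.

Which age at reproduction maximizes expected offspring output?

5

Expected offspring if breeding at age x = l_x × b_x:
  age 2: 0.46 × 5.1 = 2.346
  age 3: 0.28 × 8.2 = 2.296
  age 4: 0.17 × 13.9 = 2.363
  age 5: 0.11 × 23.4 = 2.574
  age 6: 0.08 × 27.1 = 2.168
Maximum at age 5 (2.574).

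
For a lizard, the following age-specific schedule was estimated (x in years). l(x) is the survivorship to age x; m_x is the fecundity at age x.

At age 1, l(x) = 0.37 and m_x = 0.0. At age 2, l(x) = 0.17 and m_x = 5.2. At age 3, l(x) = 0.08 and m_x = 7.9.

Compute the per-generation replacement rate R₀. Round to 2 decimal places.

1.52

R₀ = Σ l(x) m_x:
  age 1: 0.37 × 0.0 = 0.0000
  age 2: 0.17 × 5.2 = 0.8840
  age 3: 0.08 × 7.9 = 0.6320
R₀ = 0.0000 + 0.8840 + 0.6320 = 1.5160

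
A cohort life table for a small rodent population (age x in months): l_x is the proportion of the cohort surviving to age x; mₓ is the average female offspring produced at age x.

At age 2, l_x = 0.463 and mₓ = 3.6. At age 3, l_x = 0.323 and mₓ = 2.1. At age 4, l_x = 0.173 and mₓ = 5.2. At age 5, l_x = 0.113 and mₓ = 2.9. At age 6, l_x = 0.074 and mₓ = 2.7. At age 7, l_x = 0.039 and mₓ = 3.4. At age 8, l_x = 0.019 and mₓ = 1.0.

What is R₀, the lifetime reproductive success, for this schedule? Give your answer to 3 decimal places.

R₀ = Σ l_x mₓ:
  age 2: 0.463 × 3.6 = 1.6668
  age 3: 0.323 × 2.1 = 0.6783
  age 4: 0.173 × 5.2 = 0.8996
  age 5: 0.113 × 2.9 = 0.3277
  age 6: 0.074 × 2.7 = 0.1998
  age 7: 0.039 × 3.4 = 0.1326
  age 8: 0.019 × 1.0 = 0.0190
R₀ = 1.6668 + 0.6783 + 0.8996 + 0.3277 + 0.1998 + 0.1326 + 0.0190 = 3.9238

3.924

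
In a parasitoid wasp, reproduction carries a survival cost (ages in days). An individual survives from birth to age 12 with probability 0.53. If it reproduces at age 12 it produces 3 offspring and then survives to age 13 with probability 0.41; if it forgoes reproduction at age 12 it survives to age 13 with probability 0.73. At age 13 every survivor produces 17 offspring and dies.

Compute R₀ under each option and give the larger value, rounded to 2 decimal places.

6.58

breed at age 12: R₀ = 0.53 × (3 + 0.41 × 17) = 0.53 × 9.9700 = 5.2841
delay to age 13: R₀ = 0.53 × (0.73 × 17) = 0.53 × 12.4100 = 6.5773
Higher: delay to age 13 (6.5773).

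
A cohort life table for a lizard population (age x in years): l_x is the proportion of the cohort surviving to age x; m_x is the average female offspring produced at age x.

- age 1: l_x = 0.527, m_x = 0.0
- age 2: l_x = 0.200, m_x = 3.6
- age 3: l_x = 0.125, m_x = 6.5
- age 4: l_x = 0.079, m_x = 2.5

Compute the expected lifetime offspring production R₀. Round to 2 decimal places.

1.73

R₀ = Σ l_x m_x:
  age 1: 0.527 × 0.0 = 0.0000
  age 2: 0.200 × 3.6 = 0.7200
  age 3: 0.125 × 6.5 = 0.8125
  age 4: 0.079 × 2.5 = 0.1975
R₀ = 0.0000 + 0.7200 + 0.8125 + 0.1975 = 1.7300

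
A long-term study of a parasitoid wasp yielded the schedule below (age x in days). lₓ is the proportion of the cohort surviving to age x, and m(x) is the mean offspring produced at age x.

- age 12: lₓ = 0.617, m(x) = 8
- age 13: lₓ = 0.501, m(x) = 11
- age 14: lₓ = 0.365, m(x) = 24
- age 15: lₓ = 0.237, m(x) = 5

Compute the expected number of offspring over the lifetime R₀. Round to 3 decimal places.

R₀ = Σ lₓ m(x):
  age 12: 0.617 × 8 = 4.9360
  age 13: 0.501 × 11 = 5.5110
  age 14: 0.365 × 24 = 8.7600
  age 15: 0.237 × 5 = 1.1850
R₀ = 4.9360 + 5.5110 + 8.7600 + 1.1850 = 20.3920

20.392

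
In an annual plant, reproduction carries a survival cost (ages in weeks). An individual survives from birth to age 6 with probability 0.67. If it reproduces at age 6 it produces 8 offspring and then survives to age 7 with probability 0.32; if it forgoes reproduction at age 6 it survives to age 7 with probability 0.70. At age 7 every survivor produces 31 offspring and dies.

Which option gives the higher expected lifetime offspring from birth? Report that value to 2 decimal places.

breed at age 6: R₀ = 0.67 × (8 + 0.32 × 31) = 0.67 × 17.9200 = 12.0064
delay to age 7: R₀ = 0.67 × (0.70 × 31) = 0.67 × 21.7000 = 14.5390
Higher: delay to age 7 (14.5390).

14.54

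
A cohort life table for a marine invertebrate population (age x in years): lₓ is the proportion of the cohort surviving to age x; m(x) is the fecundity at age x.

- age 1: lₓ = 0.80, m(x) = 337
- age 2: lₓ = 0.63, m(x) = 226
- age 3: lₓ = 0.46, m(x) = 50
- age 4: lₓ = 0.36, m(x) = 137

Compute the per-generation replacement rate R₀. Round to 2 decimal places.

484.30

R₀ = Σ lₓ m(x):
  age 1: 0.80 × 337 = 269.6000
  age 2: 0.63 × 226 = 142.3800
  age 3: 0.46 × 50 = 23.0000
  age 4: 0.36 × 137 = 49.3200
R₀ = 269.6000 + 142.3800 + 23.0000 + 49.3200 = 484.3000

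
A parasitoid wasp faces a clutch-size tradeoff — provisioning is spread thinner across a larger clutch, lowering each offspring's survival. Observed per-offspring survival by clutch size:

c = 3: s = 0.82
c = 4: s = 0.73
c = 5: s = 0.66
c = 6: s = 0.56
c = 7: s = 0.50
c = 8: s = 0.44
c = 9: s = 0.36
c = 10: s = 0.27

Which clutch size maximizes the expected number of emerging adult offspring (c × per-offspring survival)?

Expected emerging adult offspring = c × s(c):
  c=3: 3 × 0.82 = 2.460
  c=4: 4 × 0.73 = 2.920
  c=5: 5 × 0.66 = 3.300
  c=6: 6 × 0.56 = 3.360
  c=7: 7 × 0.50 = 3.500
  c=8: 8 × 0.44 = 3.520
  c=9: 9 × 0.36 = 3.240
  c=10: 10 × 0.27 = 2.700
Maximum at c = 8 (3.520 emerging adult offspring).

8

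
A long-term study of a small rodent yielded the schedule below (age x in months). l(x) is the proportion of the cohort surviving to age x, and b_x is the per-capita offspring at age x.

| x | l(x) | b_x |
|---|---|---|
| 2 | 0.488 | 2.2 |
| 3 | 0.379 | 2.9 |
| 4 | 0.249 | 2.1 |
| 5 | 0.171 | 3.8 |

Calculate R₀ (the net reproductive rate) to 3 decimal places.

R₀ = Σ l(x) b_x:
  age 2: 0.488 × 2.2 = 1.0736
  age 3: 0.379 × 2.9 = 1.0991
  age 4: 0.249 × 2.1 = 0.5229
  age 5: 0.171 × 3.8 = 0.6498
R₀ = 1.0736 + 1.0991 + 0.5229 + 0.6498 = 3.3454

3.345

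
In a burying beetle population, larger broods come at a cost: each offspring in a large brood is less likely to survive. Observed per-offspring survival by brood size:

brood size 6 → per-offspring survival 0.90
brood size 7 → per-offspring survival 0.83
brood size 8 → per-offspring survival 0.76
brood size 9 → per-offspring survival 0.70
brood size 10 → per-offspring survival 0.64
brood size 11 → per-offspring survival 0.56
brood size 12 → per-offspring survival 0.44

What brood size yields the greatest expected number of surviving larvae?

10

Expected surviving larvae = c × s(c):
  c=6: 6 × 0.90 = 5.400
  c=7: 7 × 0.83 = 5.810
  c=8: 8 × 0.76 = 6.080
  c=9: 9 × 0.70 = 6.300
  c=10: 10 × 0.64 = 6.400
  c=11: 11 × 0.56 = 6.160
  c=12: 12 × 0.44 = 5.280
Maximum at c = 10 (6.400 surviving larvae).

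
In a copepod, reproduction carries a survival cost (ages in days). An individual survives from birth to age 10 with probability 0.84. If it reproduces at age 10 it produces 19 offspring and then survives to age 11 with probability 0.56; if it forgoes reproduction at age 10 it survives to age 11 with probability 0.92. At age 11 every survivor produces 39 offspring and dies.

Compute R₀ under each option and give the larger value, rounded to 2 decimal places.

34.31

breed at age 10: R₀ = 0.84 × (19 + 0.56 × 39) = 0.84 × 40.8400 = 34.3056
delay to age 11: R₀ = 0.84 × (0.92 × 39) = 0.84 × 35.8800 = 30.1392
Higher: breed at age 10 (34.3056).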